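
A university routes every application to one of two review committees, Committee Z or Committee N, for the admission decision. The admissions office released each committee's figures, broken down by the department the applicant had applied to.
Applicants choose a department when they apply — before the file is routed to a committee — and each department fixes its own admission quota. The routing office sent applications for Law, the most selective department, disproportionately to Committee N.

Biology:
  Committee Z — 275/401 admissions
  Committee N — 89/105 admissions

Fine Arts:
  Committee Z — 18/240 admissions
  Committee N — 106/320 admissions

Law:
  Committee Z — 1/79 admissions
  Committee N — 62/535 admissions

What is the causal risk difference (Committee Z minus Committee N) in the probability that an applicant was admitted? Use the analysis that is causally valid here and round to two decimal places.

-0.17

Since department is a pre-existing factor (not a product of the review committee) and it affects the outcome on its own, it is a confounder. The stratified rates, not the pooled rate, identify the causal effect.
Adjusting over the population distribution of department: 0.301·(0.686−0.848) + 0.333·(0.075−0.331) + 0.365·(0.013−0.116) = -0.172.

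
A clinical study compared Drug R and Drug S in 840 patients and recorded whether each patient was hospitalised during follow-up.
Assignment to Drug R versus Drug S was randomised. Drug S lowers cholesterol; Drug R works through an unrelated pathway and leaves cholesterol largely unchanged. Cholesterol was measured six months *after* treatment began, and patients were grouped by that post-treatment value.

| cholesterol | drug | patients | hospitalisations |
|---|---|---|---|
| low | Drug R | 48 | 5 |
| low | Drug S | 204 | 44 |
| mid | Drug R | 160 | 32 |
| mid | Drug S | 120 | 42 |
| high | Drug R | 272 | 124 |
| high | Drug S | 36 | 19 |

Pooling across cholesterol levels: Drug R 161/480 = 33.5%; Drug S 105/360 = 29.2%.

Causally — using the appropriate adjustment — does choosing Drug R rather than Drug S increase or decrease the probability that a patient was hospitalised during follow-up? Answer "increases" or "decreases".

Cholesterol lies on the pathway drug → cholesterol → outcome, so adjusting for it blocks the indirect effect. For the total causal effect of drug, use the unadjusted pooled rates.
Pooled: Drug R 33.5% vs Drug S 29.2%; Drug S is lower overall.

increases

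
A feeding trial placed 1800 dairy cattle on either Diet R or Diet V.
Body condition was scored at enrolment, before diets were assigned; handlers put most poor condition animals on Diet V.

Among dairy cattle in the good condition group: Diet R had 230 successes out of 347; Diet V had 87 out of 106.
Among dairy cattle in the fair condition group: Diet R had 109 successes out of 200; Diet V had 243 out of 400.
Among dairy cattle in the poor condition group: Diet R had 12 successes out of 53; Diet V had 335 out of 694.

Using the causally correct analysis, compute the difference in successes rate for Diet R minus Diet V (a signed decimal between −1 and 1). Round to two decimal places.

-0.17

The stratified and pooled comparisons disagree (Diet V wins within each starting body condition; Diet R wins overall), so the answer turns on the causal role of starting body condition.
Starting body condition is set before the diet has any effect — it is not caused by the diet — and it independently drives the outcome. That makes it a confounder, so the causal comparison is within starting body condition levels.
Adjusting over the population distribution of starting body condition: 0.252·(0.663−0.821) + 0.333·(0.545−0.608) + 0.415·(0.226−0.483) = -0.167.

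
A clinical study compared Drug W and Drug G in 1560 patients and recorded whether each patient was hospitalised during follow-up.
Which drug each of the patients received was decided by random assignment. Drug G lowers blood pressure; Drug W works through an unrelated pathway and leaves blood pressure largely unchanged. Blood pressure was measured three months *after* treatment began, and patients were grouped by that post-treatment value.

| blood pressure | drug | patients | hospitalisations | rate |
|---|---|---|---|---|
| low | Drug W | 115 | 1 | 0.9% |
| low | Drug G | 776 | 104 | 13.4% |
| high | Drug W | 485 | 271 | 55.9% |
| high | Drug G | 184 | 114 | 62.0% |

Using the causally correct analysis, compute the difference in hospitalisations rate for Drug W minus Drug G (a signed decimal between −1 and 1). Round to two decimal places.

Blood pressure here is a post-treatment variable shaped by the drug; conditioning on it would introduce bias rather than remove it. The overall comparison is the causal one.
The causal difference is the pooled difference: 0.453 − 0.227 = +0.226.

+0.23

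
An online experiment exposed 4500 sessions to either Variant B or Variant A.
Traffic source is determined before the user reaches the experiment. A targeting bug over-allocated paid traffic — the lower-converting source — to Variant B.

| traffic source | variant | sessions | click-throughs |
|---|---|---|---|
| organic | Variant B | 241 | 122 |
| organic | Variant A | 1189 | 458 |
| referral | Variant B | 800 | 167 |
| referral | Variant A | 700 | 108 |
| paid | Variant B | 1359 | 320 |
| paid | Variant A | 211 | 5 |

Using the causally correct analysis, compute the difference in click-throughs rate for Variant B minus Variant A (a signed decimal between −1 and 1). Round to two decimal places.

+0.13

Within every traffic source level Variant B has the higher rate, yet pooled Variant A does — Simpson's reversal.
Since traffic source is a pre-existing factor (not a product of the variant) and it affects the outcome on its own, it is a confounder. The stratified rates, not the pooled rate, identify the causal effect.
Adjusting over the population distribution of traffic source: 0.318·(0.506−0.385) + 0.333·(0.209−0.154) + 0.349·(0.235−0.024) = +0.130.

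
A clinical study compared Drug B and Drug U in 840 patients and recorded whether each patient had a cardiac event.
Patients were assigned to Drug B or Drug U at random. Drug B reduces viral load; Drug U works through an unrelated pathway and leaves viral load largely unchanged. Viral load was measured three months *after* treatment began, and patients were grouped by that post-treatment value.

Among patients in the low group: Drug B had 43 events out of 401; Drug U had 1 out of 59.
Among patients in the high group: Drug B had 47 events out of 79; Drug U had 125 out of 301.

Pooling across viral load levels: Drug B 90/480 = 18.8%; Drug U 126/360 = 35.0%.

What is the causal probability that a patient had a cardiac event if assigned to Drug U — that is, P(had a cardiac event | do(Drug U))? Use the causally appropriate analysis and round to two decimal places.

Drug U is lower inside every viral load stratum but Drug B is lower in aggregate. Whether to stratify depends on how viral load relates to the drug.
Because the drug influences viral load, viral load is a post-treatment mediator, not a confounder. Stratifying on it would bias the estimate; the causal effect is the crude pooled difference.
So P(outcome | do(Drug U)) is just the pooled rate for Drug U: 126/360 = 0.350.

0.35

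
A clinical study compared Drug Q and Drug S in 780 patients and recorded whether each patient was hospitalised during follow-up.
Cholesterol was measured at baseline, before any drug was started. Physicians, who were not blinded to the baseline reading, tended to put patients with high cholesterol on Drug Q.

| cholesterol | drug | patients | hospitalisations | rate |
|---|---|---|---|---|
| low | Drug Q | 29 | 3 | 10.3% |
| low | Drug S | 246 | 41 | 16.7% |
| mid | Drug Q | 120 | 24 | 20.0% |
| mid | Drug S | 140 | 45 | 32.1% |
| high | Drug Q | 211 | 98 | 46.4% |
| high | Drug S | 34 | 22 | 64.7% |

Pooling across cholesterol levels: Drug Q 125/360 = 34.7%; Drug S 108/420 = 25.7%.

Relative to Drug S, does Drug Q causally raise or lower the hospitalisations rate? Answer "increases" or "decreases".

Here cholesterol is a common cause — it drives both which drug a case falls under and the outcome. The crude comparison mixes populations; the stratum-specific rates are the causally relevant ones.
Within each level — low: 10.3% vs 16.7%; mid: 20.0% vs 32.1%; high: 46.4% vs 64.7% — Drug Q is lower every time.

decreases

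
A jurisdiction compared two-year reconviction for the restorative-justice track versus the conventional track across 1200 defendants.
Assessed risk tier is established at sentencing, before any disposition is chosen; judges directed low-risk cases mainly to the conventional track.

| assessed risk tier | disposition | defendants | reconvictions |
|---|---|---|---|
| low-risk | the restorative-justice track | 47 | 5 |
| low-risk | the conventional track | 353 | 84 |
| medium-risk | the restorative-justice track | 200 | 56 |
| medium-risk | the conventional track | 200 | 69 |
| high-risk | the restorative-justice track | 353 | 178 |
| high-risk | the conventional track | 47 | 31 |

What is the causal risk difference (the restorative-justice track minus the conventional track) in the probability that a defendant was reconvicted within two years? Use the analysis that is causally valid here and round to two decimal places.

Within every assessed risk tier level the restorative-justice track has the lower rate, yet pooled the conventional track does — Simpson's reversal.
Assessed risk tier satisfies the back-door criterion: it is not a descendant of the disposition, and it blocks the spurious path from disposition to outcome. Adjusting for it (i.e., using the within-assessed risk tier rates) gives the causal effect.
Adjusting over the population distribution of assessed risk tier: 0.333·(0.106−0.238) + 0.333·(0.280−0.345) + 0.333·(0.504−0.660) = -0.117.

-0.12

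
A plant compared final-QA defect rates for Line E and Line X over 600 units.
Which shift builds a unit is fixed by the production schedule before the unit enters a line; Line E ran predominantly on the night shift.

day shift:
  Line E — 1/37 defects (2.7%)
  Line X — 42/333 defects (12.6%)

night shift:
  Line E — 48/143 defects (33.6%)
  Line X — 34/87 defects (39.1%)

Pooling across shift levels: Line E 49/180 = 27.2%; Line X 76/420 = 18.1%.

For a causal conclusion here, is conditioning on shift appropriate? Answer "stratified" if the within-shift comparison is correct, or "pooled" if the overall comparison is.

Nothing the line does changes shift; the imbalance is an allocation artefact. With shift also predicting the outcome, the pooled figure is confounded, and the within-stratum comparison is the causal one.
Within each level — day shift: 2.7% vs 12.6%; night shift: 33.6% vs 39.1% — Line E is lower every time.

stratified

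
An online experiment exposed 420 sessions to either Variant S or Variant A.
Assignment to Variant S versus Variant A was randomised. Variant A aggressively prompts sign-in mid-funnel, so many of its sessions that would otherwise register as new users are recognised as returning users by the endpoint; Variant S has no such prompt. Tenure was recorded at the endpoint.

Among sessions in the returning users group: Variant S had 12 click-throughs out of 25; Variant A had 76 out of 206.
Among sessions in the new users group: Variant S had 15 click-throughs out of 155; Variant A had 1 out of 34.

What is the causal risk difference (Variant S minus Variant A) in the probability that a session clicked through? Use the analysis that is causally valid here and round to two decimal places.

User tenure is recorded after the variant and is itself shifted by it — it sits on the causal path from variant to outcome. Conditioning on a mediator would strip out part of the effect we want; the pooled comparison gives the total causal effect.
The causal difference is the pooled difference: 0.150 − 0.321 = -0.171.

-0.17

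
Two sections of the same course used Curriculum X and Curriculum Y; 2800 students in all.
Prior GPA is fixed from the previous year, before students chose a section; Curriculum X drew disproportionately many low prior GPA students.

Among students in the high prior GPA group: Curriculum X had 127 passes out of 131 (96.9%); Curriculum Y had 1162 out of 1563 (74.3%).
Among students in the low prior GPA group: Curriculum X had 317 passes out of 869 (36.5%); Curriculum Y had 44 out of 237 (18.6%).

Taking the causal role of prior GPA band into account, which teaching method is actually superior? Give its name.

Within every prior GPA band level Curriculum X has the higher rate, yet pooled Curriculum Y does — Simpson's reversal.
The imbalance in prior GPA band arose from how students were allocated, not from anything the teaching method did; and prior GPA band independently affects the outcome. The pooled gap is confounded — condition on prior GPA band.
Within each level — high prior GPA: 96.9% vs 74.3%; low prior GPA: 36.5% vs 18.6% — Curriculum X is higher every time.

Curriculum X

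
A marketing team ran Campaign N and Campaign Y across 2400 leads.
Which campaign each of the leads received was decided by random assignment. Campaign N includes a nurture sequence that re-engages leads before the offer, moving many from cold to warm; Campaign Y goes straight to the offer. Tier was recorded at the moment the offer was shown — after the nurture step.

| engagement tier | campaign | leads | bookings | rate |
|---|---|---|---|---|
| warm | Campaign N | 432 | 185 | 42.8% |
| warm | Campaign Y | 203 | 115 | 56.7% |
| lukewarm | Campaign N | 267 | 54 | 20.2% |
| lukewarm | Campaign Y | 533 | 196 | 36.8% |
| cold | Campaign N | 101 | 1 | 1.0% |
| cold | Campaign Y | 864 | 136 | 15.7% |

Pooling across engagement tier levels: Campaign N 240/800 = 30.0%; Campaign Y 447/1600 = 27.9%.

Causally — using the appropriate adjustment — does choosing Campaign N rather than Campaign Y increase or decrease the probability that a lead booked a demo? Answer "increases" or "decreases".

increases

The distribution of engagement tier is itself part of what the campaign does — it is an intermediate outcome. Holding it fixed would remove that part of the effect; the total effect is the pooled difference.
Pooled: Campaign N 30.0% vs Campaign Y 27.9%; Campaign N is higher overall.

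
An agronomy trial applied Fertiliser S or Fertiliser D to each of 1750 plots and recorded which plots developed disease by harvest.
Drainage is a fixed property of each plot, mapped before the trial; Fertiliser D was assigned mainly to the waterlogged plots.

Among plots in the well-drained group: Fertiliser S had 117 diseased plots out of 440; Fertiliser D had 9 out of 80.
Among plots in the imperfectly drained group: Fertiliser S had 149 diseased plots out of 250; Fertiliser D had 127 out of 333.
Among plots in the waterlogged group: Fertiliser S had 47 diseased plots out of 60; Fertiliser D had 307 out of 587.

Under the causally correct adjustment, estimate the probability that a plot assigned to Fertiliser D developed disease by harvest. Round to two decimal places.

The stratified and pooled comparisons disagree (Fertiliser D wins within each field drainage; Fertiliser S wins overall), so the answer turns on the causal role of field drainage.
Since field drainage is a pre-existing factor (not a product of the fertiliser) and it affects the outcome on its own, it is a confounder. The stratified rates, not the pooled rate, identify the causal effect.
Standardising Fertiliser D to the population field drainage mix: 0.297·9/80 + 0.333·127/333 + 0.370·307/587 = 0.354.

0.35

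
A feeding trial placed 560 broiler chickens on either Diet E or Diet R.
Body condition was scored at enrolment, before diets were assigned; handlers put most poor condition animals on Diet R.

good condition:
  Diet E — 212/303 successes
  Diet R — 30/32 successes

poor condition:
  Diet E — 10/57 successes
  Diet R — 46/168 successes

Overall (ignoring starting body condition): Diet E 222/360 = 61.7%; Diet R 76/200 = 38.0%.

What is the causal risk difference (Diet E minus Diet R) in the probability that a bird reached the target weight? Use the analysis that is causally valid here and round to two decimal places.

-0.18

The stratified and pooled comparisons disagree (Diet R wins within each starting body condition; Diet E wins overall), so the answer turns on the causal role of starting body condition.
Starting body condition is set before the diet has any effect — it is not caused by the diet — and it independently drives the outcome. That makes it a confounder, so the causal comparison is within starting body condition levels.
Adjusting over the population distribution of starting body condition: 0.598·(0.700−0.938) + 0.402·(0.175−0.274) = -0.182.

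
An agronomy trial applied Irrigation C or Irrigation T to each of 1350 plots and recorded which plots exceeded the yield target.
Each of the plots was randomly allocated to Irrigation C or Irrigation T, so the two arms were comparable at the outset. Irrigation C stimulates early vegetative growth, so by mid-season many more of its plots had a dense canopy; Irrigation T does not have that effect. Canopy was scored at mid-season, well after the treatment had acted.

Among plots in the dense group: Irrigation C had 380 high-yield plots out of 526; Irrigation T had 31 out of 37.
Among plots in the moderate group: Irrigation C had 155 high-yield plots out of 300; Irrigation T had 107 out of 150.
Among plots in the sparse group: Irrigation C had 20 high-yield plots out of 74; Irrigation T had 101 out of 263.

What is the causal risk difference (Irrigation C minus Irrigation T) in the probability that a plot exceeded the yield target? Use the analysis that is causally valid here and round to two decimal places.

The distribution of mid-season canopy is itself part of what the irrigation does — it is an intermediate outcome. Holding it fixed would remove that part of the effect; the total effect is the pooled difference.
The causal difference is the pooled difference: 0.617 − 0.531 = +0.086.

+0.09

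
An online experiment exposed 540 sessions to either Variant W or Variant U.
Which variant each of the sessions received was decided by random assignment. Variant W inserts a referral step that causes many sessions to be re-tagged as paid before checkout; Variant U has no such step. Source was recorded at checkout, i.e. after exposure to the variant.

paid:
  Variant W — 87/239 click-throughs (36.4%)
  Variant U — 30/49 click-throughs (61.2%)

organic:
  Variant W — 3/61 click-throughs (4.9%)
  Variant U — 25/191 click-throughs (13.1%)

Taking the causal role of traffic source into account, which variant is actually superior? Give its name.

Variant W

Variant U is higher inside every traffic source stratum but Variant W is higher in aggregate. Whether to stratify depends on how traffic source relates to the variant.
Traffic source is downstream of the variant. One should not condition on a consequence of treatment, so the overall rates are the right comparison.
Pooled: Variant W 30.0% vs Variant U 22.9%; Variant W is higher overall.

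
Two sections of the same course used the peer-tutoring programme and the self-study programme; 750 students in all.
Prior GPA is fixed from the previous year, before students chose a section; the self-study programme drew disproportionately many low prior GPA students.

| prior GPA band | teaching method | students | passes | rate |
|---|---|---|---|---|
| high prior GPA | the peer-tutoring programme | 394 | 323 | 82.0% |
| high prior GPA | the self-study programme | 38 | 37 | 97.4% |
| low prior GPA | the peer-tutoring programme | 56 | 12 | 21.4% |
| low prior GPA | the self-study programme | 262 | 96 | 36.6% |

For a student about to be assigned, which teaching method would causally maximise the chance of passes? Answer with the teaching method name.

the self-study programme

Nothing the teaching method does changes prior GPA band; the imbalance is an allocation artefact. With prior GPA band also predicting the outcome, the pooled figure is confounded, and the within-stratum comparison is the causal one.
Within each level — high prior GPA: 82.0% vs 97.4%; low prior GPA: 21.4% vs 36.6% — the self-study programme is higher every time.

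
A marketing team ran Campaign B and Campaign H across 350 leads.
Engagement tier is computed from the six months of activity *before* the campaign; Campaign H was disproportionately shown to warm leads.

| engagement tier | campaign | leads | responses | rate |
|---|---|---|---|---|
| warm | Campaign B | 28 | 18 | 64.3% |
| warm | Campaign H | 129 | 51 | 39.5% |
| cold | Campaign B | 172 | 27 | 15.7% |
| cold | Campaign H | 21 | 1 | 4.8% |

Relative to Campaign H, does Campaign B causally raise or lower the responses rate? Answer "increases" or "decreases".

increases

Engagement tier is set before the campaign has any effect — it is not caused by the campaign — and it independently drives the outcome. That makes it a confounder, so the causal comparison is within engagement tier levels.
Within each level — warm: 64.3% vs 39.5%; cold: 15.7% vs 4.8% — Campaign B is higher every time.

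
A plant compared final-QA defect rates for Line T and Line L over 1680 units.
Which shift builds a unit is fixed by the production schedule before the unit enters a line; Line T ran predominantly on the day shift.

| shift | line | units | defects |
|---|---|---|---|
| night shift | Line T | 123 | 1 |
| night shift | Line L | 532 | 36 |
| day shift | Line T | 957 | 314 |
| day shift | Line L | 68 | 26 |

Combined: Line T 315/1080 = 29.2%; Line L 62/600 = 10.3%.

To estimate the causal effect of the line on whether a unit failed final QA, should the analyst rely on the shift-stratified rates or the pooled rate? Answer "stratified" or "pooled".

stratified

Shift is set before the line has any effect — it is not caused by the line — and it independently drives the outcome. That makes it a confounder, so the causal comparison is within shift levels.
Within each level — night shift: 0.8% vs 6.8%; day shift: 32.8% vs 38.2% — Line T is lower every time.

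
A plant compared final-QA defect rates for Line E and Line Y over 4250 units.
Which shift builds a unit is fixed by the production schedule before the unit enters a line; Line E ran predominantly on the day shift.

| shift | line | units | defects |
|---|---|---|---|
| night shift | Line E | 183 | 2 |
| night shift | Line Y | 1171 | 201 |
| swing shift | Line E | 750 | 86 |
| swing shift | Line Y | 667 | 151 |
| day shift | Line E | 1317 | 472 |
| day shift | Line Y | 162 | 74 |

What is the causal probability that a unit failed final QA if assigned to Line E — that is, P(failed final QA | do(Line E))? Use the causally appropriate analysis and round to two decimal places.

0.17

The stratified and pooled comparisons disagree (Line E wins within each shift; Line Y wins overall), so the answer turns on the causal role of shift.
The imbalance in shift arose from how units were allocated, not from anything the line did; and shift independently affects the outcome. The pooled gap is confounded — condition on shift.
Standardising Line E to the population shift mix: 0.319·2/183 + 0.333·86/750 + 0.348·472/1317 = 0.166.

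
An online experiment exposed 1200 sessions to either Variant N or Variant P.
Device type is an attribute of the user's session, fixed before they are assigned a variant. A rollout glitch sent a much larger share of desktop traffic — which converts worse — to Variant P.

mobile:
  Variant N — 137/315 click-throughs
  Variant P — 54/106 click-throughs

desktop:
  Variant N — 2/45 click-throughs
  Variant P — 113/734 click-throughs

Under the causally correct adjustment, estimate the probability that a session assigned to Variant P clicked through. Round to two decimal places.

Within every device type level Variant P has the higher rate, yet pooled Variant N does — Simpson's reversal.
Nothing the variant does changes device type; the imbalance is an allocation artefact. With device type also predicting the outcome, the pooled figure is confounded, and the within-stratum comparison is the causal one.
Standardising Variant P to the population device type mix: 0.351·54/106 + 0.649·113/734 = 0.279.

0.28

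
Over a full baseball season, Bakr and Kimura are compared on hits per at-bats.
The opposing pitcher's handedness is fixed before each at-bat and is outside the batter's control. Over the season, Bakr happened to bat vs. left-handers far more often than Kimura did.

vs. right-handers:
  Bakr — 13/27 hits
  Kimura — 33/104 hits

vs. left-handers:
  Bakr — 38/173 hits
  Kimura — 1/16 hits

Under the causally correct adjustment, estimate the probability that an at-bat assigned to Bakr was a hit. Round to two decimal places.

Within every pitcher handedness level Bakr has the higher rate, yet pooled Kimura does — Simpson's reversal.
Pitcher handedness differs across players for reasons unrelated to any effect of the player itself, and it separately predicts the outcome — a classic confounder. We must compare within pitcher handedness levels.
Standardising Bakr to the population pitcher handedness mix: 0.409·13/27 + 0.591·38/173 = 0.327.

0.33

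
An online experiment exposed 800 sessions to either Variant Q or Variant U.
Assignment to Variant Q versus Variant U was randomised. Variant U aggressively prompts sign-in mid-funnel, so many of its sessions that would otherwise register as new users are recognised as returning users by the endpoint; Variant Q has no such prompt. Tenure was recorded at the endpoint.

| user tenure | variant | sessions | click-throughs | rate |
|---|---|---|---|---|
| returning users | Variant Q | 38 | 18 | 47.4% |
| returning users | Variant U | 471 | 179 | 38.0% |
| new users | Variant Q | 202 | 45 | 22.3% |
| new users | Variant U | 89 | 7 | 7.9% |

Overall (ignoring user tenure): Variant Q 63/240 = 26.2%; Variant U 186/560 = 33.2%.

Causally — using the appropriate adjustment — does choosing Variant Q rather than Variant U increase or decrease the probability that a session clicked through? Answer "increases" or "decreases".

decreases

Variant Q is higher inside every user tenure stratum but Variant U is higher in aggregate. Whether to stratify depends on how user tenure relates to the variant.
Stratifying would compare variants among sessions the variants themselves sorted into user tenure groups — a form of selection on an intermediate. The unconditioned pooled rates give the total causal effect.
Pooled: Variant Q 26.2% vs Variant U 33.2%; Variant U is higher overall.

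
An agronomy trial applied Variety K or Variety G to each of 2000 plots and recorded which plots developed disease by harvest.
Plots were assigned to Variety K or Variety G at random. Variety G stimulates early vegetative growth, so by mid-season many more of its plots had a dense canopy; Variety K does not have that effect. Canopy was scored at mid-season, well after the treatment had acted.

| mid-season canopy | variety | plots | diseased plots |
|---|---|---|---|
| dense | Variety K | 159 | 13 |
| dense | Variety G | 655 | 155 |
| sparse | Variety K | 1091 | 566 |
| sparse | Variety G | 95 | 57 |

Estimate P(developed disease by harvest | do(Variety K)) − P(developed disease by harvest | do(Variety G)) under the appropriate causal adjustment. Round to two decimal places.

+0.18

Variety K is lower inside every mid-season canopy stratum but Variety G is lower in aggregate. Whether to stratify depends on how mid-season canopy relates to the variety.
Mid-season canopy is recorded after the variety and is itself shifted by it — it sits on the causal path from variety to outcome. Conditioning on a mediator would strip out part of the effect we want; the pooled comparison gives the total causal effect.
The causal difference is the pooled difference: 0.463 − 0.283 = +0.181.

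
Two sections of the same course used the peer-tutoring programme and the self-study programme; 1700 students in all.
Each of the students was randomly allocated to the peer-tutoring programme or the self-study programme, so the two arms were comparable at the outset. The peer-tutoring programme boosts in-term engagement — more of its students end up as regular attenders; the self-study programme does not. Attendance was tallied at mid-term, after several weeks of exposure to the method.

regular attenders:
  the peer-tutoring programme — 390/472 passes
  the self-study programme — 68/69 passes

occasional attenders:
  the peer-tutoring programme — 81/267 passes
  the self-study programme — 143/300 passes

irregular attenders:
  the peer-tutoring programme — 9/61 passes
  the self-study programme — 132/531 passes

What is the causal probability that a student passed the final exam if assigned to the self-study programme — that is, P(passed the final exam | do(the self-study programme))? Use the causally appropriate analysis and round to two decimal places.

The stratified and pooled comparisons disagree (the self-study programme wins within each mid-term attendance; the peer-tutoring programme wins overall), so the answer turns on the causal role of mid-term attendance.
Mid-term attendance lies on the pathway teaching method → mid-term attendance → outcome, so adjusting for it blocks the indirect effect. For the total causal effect of teaching method, use the unadjusted pooled rates.
So P(outcome | do(the self-study programme)) is just the pooled rate for the self-study programme: 343/900 = 0.381.

0.38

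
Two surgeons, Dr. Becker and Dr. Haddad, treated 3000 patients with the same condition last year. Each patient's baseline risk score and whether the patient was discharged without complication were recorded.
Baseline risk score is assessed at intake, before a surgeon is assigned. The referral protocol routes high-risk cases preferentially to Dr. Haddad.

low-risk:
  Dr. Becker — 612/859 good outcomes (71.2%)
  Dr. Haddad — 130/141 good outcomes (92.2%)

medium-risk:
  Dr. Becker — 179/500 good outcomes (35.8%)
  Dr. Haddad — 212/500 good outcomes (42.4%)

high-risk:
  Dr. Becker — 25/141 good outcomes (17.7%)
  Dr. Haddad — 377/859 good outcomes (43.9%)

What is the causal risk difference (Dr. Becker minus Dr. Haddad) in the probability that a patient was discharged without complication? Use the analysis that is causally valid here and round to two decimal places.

-0.18

Nothing the surgeon does changes baseline risk score; the imbalance is an allocation artefact. With baseline risk score also predicting the outcome, the pooled figure is confounded, and the within-stratum comparison is the causal one.
Adjusting over the population distribution of baseline risk score: 0.333·(0.712−0.922) + 0.333·(0.358−0.424) + 0.333·(0.177−0.439) = -0.179.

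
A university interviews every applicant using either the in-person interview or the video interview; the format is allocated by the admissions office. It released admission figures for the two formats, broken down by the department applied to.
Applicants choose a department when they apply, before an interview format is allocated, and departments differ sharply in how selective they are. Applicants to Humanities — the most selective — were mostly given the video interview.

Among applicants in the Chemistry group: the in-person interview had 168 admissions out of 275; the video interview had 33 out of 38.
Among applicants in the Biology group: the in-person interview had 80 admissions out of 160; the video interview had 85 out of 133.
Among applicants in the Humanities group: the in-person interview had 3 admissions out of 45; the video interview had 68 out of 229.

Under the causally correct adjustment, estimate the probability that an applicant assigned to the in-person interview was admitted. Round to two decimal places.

0.40

Department satisfies the back-door criterion: it is not a descendant of the interview format, and it blocks the spurious path from interview format to outcome. Adjusting for it (i.e., using the within-department rates) gives the causal effect.
Standardising the in-person interview to the population department mix: 0.356·168/275 + 0.333·80/160 + 0.311·3/45 = 0.405.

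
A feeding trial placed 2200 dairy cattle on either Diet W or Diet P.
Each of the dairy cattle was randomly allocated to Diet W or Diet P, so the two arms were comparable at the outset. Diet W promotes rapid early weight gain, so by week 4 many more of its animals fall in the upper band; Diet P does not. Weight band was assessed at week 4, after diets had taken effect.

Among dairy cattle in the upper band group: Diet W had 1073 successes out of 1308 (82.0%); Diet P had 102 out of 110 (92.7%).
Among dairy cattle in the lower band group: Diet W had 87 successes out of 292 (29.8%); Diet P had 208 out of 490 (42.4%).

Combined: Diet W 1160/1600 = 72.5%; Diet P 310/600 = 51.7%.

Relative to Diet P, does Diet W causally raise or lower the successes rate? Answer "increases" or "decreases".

Within every week-4 weight band level Diet P has the higher rate, yet pooled Diet W does — Simpson's reversal.
Week-4 weight band here is a post-treatment variable shaped by the diet; conditioning on it would introduce bias rather than remove it. The overall comparison is the causal one.
Pooled: Diet W 72.5% vs Diet P 51.7%; Diet W is higher overall.

increases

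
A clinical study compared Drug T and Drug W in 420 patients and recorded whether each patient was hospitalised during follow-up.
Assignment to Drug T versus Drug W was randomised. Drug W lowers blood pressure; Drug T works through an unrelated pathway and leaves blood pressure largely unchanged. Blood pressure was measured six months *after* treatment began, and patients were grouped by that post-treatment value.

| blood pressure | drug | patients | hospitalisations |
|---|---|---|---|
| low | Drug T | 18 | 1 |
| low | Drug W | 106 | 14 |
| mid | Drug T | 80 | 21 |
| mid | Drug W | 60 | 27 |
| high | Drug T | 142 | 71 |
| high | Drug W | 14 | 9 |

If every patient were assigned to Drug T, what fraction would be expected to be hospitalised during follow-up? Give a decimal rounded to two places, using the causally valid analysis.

0.39

Blood pressure here is a post-treatment variable shaped by the drug; conditioning on it would introduce bias rather than remove it. The overall comparison is the causal one.
So P(outcome | do(Drug T)) is just the pooled rate for Drug T: 93/240 = 0.388.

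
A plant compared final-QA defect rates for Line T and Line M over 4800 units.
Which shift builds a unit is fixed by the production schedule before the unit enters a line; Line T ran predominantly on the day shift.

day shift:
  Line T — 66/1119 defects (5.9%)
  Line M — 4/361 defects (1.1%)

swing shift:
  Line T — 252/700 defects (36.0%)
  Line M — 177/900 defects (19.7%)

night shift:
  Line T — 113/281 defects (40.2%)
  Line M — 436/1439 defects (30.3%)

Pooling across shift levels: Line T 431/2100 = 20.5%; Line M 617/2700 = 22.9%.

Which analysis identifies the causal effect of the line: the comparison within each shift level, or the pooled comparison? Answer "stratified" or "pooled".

Since shift is a pre-existing factor (not a product of the line) and it affects the outcome on its own, it is a confounder. The stratified rates, not the pooled rate, identify the causal effect.
Within each level — day shift: 5.9% vs 1.1%; swing shift: 36.0% vs 19.7%; night shift: 40.2% vs 30.3% — Line M is lower every time.

stratified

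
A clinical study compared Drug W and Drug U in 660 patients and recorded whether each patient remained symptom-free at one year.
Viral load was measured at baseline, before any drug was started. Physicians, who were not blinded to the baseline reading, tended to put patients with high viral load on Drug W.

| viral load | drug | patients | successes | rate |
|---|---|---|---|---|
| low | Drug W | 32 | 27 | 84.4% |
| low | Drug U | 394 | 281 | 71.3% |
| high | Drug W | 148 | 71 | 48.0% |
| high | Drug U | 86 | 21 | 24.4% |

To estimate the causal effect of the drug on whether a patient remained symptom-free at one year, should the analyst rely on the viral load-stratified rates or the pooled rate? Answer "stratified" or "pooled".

stratified

Drug W is higher inside every viral load stratum but Drug U is higher in aggregate. Whether to stratify depends on how viral load relates to the drug.
Since viral load is a pre-existing factor (not a product of the drug) and it affects the outcome on its own, it is a confounder. The stratified rates, not the pooled rate, identify the causal effect.
Within each level — low: 84.4% vs 71.3%; high: 48.0% vs 24.4% — Drug W is higher every time.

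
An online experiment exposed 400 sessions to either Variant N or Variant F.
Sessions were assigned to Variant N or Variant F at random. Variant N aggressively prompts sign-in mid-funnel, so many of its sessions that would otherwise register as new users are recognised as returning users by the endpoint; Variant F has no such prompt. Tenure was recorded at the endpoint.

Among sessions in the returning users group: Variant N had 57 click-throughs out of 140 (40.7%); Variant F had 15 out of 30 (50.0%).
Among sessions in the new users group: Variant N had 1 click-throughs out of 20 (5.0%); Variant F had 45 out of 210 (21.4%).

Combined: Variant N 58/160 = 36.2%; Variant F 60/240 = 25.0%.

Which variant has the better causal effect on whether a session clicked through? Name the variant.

The distribution of user tenure is itself part of what the variant does — it is an intermediate outcome. Holding it fixed would remove that part of the effect; the total effect is the pooled difference.
Pooled: Variant N 36.2% vs Variant F 25.0%; Variant N is higher overall.

Variant N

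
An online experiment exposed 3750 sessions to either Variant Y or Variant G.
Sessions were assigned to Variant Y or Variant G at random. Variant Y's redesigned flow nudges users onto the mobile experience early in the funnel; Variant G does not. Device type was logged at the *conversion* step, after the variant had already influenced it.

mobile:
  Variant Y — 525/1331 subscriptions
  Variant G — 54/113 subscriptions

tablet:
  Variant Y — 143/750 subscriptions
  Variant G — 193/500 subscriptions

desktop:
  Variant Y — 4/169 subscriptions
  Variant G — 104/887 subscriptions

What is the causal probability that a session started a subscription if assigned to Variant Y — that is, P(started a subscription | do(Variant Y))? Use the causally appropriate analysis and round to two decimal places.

0.30

Device type is downstream of the variant. One should not condition on a consequence of treatment, so the overall rates are the right comparison.
So P(outcome | do(Variant Y)) is just the pooled rate for Variant Y: 672/2250 = 0.299.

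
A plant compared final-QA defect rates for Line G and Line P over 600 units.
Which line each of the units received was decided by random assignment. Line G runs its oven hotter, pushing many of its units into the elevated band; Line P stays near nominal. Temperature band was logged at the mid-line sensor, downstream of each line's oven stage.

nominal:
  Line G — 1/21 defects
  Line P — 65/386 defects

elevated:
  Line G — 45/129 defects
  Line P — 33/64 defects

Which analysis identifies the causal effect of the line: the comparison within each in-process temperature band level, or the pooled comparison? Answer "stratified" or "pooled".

pooled

In-process temperature band is downstream of the line. One should not condition on a consequence of treatment, so the overall rates are the right comparison.
Pooled: Line G 30.7% vs Line P 21.8%; Line P is lower overall.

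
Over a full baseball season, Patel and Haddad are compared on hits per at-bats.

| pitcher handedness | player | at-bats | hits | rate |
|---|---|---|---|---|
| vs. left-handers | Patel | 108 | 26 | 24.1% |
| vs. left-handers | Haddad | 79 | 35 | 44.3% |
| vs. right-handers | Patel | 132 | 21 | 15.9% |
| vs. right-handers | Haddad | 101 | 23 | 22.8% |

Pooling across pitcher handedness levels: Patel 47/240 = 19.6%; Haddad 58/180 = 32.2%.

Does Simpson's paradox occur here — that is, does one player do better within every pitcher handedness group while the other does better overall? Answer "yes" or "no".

Within each pitcher handedness level (vs. left-handers 24.1% vs 44.3%; vs. right-handers 15.9% vs 22.8%), Haddad has the higher rate every time. Pooled: 19.6% vs 32.2% — Haddad has the higher rate overall. They agree.

no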